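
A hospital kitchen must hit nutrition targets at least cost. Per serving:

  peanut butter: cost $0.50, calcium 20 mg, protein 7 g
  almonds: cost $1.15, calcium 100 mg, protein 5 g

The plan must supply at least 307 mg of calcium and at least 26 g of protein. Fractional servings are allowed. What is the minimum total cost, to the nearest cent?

Compare the cost at each extreme point of the feasible region.
peanut butter only: max(307/20, 26/7) = 15.35 servings → $7.67.
almonds only: max(307/100, 26/5) = 5.2 servings → $5.98.
peanut butter + almonds with both tight: 1.775 servings and 2.715 servings → $4.01.
The minimum over all feasible corners is $4.01.

$4.01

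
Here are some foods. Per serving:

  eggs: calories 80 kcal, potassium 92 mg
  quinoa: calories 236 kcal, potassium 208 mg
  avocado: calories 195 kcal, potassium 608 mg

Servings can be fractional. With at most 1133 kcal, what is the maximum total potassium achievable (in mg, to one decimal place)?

Potassium per kcal: avocado 3.118, eggs 1.15, quinoa 0.8814.
With no serving limits, spend the whole calories allowance on avocado: 1133 kcal / 195 kcal × 608 mg = 3532.6 mg.

3532.6 mg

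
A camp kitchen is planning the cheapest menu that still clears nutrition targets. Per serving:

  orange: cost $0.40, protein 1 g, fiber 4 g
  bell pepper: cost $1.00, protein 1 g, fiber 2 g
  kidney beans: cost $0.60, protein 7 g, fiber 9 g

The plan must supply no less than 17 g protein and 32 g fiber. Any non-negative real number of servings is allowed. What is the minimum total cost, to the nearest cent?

$2.13

With two linear requirements the optimum uses one or two foods; enumerate the corners.
orange only: max(17/1, 32/4) = 17 servings → $6.80.
bell pepper only: max(17/1, 32/2) = 17 servings → $17.00.
kidney beans only: max(17/7, 32/9) = 3.556 servings → $2.13.
orange + bell pepper with both targets exact would need a negative amount; discard.
orange + kidney beans with both tight: 3.737 servings and 1.895 servings → $2.63.
bell pepper + kidney beans with both tight: 14.2 servings and 0.4 servings → $14.44.
Cheapest feasible corner: $2.13.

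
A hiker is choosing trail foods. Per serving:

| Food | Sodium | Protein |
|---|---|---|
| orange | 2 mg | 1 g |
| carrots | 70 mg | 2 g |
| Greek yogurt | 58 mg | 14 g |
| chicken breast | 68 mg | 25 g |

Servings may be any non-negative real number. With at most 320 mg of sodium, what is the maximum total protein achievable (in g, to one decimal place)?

Protein per mg sodium: orange 0.5, chicken breast 0.3676, Greek yogurt 0.2414, carrots 0.02857.
With no serving limits, spend the whole sodium allowance on orange: 320 mg / 2 mg × 1 g = 160.0 g.

160.0 g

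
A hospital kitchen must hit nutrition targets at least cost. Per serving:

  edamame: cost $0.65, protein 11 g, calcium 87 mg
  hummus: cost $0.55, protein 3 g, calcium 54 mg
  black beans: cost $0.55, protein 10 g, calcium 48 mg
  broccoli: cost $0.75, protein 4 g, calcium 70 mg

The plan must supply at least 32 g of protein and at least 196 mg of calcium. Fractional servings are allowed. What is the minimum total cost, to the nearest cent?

edamame only: max(32/11, 196/87) = 2.909 servings → $1.89.
hummus only: max(32/3, 196/54) = 10.67 servings → $5.87.
black beans only: max(32/10, 196/48) = 4.083 servings → $2.25.
broccoli only: max(32/4, 196/70) = 8 servings → $6.00.
edamame + hummus: intersection lies outside the first quadrant.
edamame + black beans with both tight: 1.24 servings and 1.836 servings → $1.82.
edamame + broccoli: intersection lies outside the first quadrant.
hummus + black beans with both tight: 1.071 servings and 2.879 servings → $2.17.
hummus + broccoli with both targets exact would need a negative amount; discard.
black beans + broccoli with both tight: 2.866 servings and 0.8346 servings → $2.20.
Cheapest feasible corner: $1.82.

$1.82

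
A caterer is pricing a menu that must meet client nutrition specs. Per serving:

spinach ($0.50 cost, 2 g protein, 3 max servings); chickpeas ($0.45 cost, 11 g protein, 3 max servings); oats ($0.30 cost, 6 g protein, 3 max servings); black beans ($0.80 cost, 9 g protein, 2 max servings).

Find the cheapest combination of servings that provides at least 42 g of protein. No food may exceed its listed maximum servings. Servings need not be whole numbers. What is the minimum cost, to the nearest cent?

$1.80

Cost per g of protein: chickpeas $0.0409, oats $0.0500, black beans $0.0889, spinach $0.2500.
Take 3 servings of chickpeas: +33.0 g protein for $1.35 (total $1.35, still need 9.0 g).
Take 1.5 servings of oats: +9.0 g protein for $0.45 (total $1.80, still need 0.0 g).
Greedy by cheapest-per-g is optimal for a single linear constraint, so the minimum cost is $1.80.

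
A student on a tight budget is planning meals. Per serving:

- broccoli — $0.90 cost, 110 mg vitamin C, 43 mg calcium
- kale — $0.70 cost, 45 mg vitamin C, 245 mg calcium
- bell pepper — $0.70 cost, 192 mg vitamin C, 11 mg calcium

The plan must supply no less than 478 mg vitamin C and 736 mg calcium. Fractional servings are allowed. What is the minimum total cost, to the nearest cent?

$3.31

With two linear requirements the optimum uses one or two foods; enumerate the corners.
broccoli only: max(478/110, 736/43) = 17.12 servings → $15.40.
kale only: max(478/45, 736/245) = 10.62 servings → $7.44.
bell pepper only: max(478/192, 736/11) = 66.91 servings → $46.84.
broccoli + kale with both tight: 3.358 servings and 2.415 servings → $4.71.
broccoli + bell pepper: the both-tight solution has a negative serving — not a feasible corner.
kale + bell pepper with both tight: 2.923 servings and 1.804 servings → $3.31.
The minimum over all feasible corners is $3.31.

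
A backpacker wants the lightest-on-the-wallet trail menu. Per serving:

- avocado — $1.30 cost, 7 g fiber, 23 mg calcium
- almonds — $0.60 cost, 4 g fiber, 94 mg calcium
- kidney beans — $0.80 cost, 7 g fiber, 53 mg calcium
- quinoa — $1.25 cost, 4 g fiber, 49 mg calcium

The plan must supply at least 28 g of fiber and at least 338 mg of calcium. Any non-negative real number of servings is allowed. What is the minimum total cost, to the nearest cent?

$3.48

Minimising a linear cost over {fiber ≥ 28, calcium ≥ 338, servings ≥ 0} — the optimum is at a vertex, using one or two foods.
avocado only: max(28/7, 338/23) = 14.7 servings → $19.10.
almonds only: max(28/4, 338/94) = 7 servings → $4.20.
kidney beans only: max(28/7, 338/53) = 6.377 servings → $5.10.
quinoa only: max(28/4, 338/49) = 7 servings → $8.75.
avocado + almonds with both tight: 2.261 servings and 3.042 servings → $4.77.
avocado + kidney beans with both targets exact would need a negative amount; discard.
avocado + quinoa with both tight: 0.07968 servings and 6.861 servings → $8.68.
almonds + kidney beans with both tight: 1.978 servings and 2.87 servings → $3.48.
almonds + quinoa: the both-tight solution has a negative serving — not a feasible corner.
kidney beans + quinoa with both tight: 0.1527 servings and 6.733 servings → $8.54.
The minimum over all feasible corners is $3.48.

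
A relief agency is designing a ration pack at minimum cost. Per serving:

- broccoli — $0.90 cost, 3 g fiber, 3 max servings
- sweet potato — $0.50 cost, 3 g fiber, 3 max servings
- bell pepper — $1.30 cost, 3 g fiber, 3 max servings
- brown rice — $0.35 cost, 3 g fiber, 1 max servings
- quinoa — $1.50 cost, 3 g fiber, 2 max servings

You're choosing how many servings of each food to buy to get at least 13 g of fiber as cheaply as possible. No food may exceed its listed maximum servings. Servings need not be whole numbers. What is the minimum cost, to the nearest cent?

$2.15

Cost per g of fiber: brown rice $0.1167, sweet potato $0.1667, broccoli $0.3000, bell pepper $0.4333, quinoa $0.5000.
Take 1 serving of brown rice: +3.0 g fiber for $0.35 (total $0.35, still need 10.0 g).
Take 3 servings of sweet potato: +9.0 g fiber for $1.50 (total $1.85, still need 1.0 g).
Take 0.3333 servings of broccoli: +1.0 g fiber for $0.30 (total $2.15, still need 0.0 g).
Filling from the cheapest source first is optimal under one linear minimum: $2.15.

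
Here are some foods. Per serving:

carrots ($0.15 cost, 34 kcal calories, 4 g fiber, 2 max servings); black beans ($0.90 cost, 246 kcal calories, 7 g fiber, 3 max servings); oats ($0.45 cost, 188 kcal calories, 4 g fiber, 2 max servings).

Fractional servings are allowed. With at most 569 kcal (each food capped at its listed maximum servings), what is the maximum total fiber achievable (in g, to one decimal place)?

22.3 g

Fiber per kcal: carrots 0.1176, black beans 0.02846, oats 0.02128.
Take 2 servings of carrots: uses 68 kcal, +8.0 g fiber (running total 8.0 g).
Take 2.037 servings of black beans: uses 501 kcal, +14.3 g fiber (running total 22.3 g).
Greedy by best ratio exhausts the calories allowance optimally: 22.3 g.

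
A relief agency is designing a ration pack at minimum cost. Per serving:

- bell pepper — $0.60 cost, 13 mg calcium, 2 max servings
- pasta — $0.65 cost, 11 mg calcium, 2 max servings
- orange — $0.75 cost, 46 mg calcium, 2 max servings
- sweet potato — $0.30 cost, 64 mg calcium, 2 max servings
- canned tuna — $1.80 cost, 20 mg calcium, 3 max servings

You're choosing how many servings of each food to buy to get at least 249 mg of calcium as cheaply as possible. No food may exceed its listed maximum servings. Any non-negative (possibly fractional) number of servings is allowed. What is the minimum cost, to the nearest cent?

Cost per mg of calcium: sweet potato $0.0047, orange $0.0163, bell pepper $0.0462, pasta $0.0591, canned tuna $0.0900.
Take 2 servings of sweet potato: +128.0 mg calcium for $0.60 (total $0.60, still need 121.0 mg).
Take 2 servings of orange: +92.0 mg calcium for $1.50 (total $2.10, still need 29.0 mg).
Take 2 servings of bell pepper: +26.0 mg calcium for $1.20 (total $3.30, still need 3.0 mg).
Take 0.2727 servings of pasta: +3.0 mg calcium for $0.18 (total $3.48, still need 0.0 mg).
Filling from the cheapest source first is optimal under one linear minimum: $3.48.

$3.48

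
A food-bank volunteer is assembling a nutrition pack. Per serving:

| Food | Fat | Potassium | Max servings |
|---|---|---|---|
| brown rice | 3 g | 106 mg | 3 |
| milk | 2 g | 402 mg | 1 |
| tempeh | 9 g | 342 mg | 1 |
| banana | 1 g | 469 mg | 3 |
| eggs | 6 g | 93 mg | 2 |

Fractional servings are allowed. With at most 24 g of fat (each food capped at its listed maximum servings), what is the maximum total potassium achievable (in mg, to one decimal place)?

Potassium per g fat: banana 469, milk 201, tempeh 38, brown rice 35.33, eggs 15.5.
Take 3 servings of banana: uses 3 g fat, +1407.0 mg potassium (running total 1407.0 mg).
Take 1 serving of milk: uses 2 g fat, +402.0 mg potassium (running total 1809.0 mg).
Take 1 serving of tempeh: uses 9 g fat, +342.0 mg potassium (running total 2151.0 mg).
Take 3 servings of brown rice: uses 9 g fat, +318.0 mg potassium (running total 2469.0 mg).
Take 0.1667 servings of eggs: uses 1 g fat, +15.5 mg potassium (running total 2484.5 mg).
Filling greedily by potassium-per-g fat is optimal for one linear limit, giving 2484.5 mg.

2484.5 mg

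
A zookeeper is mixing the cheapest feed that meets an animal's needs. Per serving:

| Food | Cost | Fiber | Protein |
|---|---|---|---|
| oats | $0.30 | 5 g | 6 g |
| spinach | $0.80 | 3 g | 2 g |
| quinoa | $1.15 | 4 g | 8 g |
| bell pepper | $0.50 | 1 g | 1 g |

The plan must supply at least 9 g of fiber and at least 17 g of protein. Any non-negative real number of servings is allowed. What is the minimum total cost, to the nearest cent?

$0.85

With two linear requirements the optimum uses one or two foods; enumerate the corners.
oats only: max(9/5, 17/6) = 2.833 servings → $0.85.
spinach only: max(9/3, 17/2) = 8.5 servings → $6.80.
quinoa only: max(9/4, 17/8) = 2.25 servings → $2.59.
bell pepper only: max(9/1, 17/1) = 17 servings → $8.50.
oats + spinach: intersection lies outside the first quadrant.
oats + quinoa with both tight: 0.25 servings and 1.938 servings → $2.30.
oats + bell pepper with both targets exact would need a negative amount; discard.
spinach + quinoa with both tight: 0.25 servings and 2.062 servings → $2.57.
spinach + bell pepper: intersection lies outside the first quadrant.
quinoa + bell pepper with both tight: 2 servings and 1 serving → $2.80.
The minimum over all feasible corners is $0.85.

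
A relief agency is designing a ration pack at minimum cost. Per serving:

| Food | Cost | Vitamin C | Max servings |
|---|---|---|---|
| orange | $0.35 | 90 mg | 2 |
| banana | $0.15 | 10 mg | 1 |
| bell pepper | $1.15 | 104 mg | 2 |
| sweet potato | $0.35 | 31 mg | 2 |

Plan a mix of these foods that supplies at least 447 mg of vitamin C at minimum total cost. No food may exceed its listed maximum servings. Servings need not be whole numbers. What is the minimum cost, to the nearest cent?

Cost per mg of vitamin C: orange $0.0039, bell pepper $0.0111, sweet potato $0.0113, banana $0.0150.
Take 2 servings of orange: +180.0 mg vitamin C for $0.70 (total $0.70, still need 267.0 mg).
Take 2 servings of bell pepper: +208.0 mg vitamin C for $2.30 (total $3.00, still need 59.0 mg).
Take 1.903 servings of sweet potato: +59.0 mg vitamin C for $0.67 (total $3.67, still need 0.0 mg).
Filling from the cheapest source first is optimal under one linear minimum: $3.67.

$3.67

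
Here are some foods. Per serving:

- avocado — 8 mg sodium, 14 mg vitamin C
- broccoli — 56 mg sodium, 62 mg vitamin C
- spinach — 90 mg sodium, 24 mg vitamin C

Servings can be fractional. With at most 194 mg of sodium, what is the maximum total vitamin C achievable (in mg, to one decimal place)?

339.5 mg

Vitamin C per mg sodium: avocado 1.75, broccoli 1.107, spinach 0.2667.
With no serving limits, spend the whole sodium allowance on avocado: 194 mg / 8 mg × 14 mg = 339.5 mg.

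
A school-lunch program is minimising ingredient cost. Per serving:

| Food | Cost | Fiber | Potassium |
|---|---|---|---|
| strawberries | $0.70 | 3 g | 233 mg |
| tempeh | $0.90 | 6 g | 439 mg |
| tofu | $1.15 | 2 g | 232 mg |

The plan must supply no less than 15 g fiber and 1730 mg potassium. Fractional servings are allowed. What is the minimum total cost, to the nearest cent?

The cheapest plan sits at a corner of the feasible region — with two constraints it uses at most two foods.
strawberries only: max(15/3, 1730/233) = 7.425 servings → $5.20.
tempeh only: max(15/6, 1730/439) = 3.941 servings → $3.55.
tofu only: max(15/2, 1730/232) = 7.5 servings → $8.62.
strawberries + tempeh with both targets exact would need a negative amount; discard.
strawberries + tofu with both tight: 0.08696 servings and 7.37 servings → $8.54.
tempeh + tofu with both tight: 0.03891 servings and 7.383 servings → $8.53.
The minimum over all feasible corners is $3.55.

$3.55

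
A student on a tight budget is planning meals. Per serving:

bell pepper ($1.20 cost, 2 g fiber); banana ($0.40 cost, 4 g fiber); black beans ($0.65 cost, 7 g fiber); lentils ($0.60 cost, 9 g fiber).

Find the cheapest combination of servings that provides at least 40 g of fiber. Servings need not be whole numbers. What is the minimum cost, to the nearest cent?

$2.67

Cost per g of fiber: lentils $0.0667, black beans $0.0929, banana $0.1000, bell pepper $0.6000.
With no serving limits, use only lentils: 40 g / 9 g = 4.444 servings × $0.60 = $2.67.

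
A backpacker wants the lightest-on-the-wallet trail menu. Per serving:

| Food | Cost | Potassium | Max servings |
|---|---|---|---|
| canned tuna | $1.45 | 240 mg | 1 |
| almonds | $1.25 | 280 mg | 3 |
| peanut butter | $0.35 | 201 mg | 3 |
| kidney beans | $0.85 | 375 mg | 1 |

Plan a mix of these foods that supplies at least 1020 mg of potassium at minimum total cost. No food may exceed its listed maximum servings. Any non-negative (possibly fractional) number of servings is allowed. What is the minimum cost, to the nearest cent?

$2.09

Cost per mg of potassium: peanut butter $0.0017, kidney beans $0.0023, almonds $0.0045, canned tuna $0.0060.
Take 3 servings of peanut butter: +603.0 mg potassium for $1.05 (total $1.05, still need 417.0 mg).
Take 1 serving of kidney beans: +375.0 mg potassium for $0.85 (total $1.90, still need 42.0 mg).
Take 0.15 servings of almonds: +42.0 mg potassium for $0.19 (total $2.09, still need 0.0 mg).
Greedy by cheapest-per-mg is optimal for a single linear constraint, so the minimum cost is $2.09.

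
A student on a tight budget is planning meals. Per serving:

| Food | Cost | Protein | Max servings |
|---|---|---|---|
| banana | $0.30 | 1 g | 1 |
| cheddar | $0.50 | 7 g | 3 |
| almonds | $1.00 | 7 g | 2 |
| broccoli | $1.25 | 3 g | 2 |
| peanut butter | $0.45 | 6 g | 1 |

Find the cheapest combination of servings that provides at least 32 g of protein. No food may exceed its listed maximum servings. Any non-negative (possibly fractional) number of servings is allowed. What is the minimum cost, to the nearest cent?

Cost per g of protein: cheddar $0.0714, peanut butter $0.0750, almonds $0.1429, banana $0.3000, broccoli $0.4167.
Take 3 servings of cheddar: +21.0 g protein for $1.50 (total $1.50, still need 11.0 g).
Take 1 serving of peanut butter: +6.0 g protein for $0.45 (total $1.95, still need 5.0 g).
Take 0.7143 servings of almonds: +5.0 g protein for $0.71 (total $2.66, still need 0.0 g).
Greedy by cheapest-per-g is optimal for a single linear constraint, so the minimum cost is $2.66.

$2.66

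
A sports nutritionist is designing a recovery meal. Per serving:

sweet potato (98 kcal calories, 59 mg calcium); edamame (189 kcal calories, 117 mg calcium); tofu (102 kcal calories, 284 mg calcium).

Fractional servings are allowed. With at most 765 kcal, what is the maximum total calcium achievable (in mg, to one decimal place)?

Calcium per kcal: tofu 2.784, edamame 0.619, sweet potato 0.602.
With no serving limits, spend the whole calories allowance on tofu: 765 kcal / 102 kcal × 284 mg = 2130.0 mg.

2130.0 mg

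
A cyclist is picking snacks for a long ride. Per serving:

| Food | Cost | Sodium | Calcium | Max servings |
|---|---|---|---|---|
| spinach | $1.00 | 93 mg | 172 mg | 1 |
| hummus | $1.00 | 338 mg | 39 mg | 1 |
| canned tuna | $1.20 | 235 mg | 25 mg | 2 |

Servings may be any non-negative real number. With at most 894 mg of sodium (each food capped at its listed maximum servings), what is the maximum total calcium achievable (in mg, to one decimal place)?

Calcium per mg sodium: spinach 1.849, hummus 0.1154, canned tuna 0.1064.
Take 1 serving of spinach: uses 93 mg sodium, +172.0 mg calcium (running total 172.0 mg).
Take 1 serving of hummus: uses 338 mg sodium, +39.0 mg calcium (running total 211.0 mg).
Take 1.97 servings of canned tuna: uses 463 mg sodium, +49.3 mg calcium (running total 260.3 mg).
Filling greedily by calcium-per-mg sodium is optimal for one linear limit, giving 260.3 mg.

260.3 mg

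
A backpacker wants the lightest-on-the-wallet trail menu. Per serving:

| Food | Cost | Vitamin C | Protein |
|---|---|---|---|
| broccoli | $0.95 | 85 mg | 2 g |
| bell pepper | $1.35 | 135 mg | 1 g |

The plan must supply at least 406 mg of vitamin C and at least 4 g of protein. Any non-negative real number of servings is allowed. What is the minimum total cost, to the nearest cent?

$4.13

An LP optimum is at a vertex; with two nutrient constraints at most two foods are used. Check each candidate.
broccoli only: max(406/85, 4/2) = 4.776 servings → $4.54.
bell pepper only: max(406/135, 4/1) = 4 servings → $5.40.
broccoli + bell pepper with both tight: 0.7243 servings and 2.551 servings → $4.13.
Cheapest feasible corner: $4.13.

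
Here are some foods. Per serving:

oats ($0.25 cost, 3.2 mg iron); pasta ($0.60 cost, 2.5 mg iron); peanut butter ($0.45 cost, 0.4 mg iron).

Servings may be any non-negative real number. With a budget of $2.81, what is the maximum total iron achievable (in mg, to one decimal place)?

Iron per dollar: oats 12.8, pasta 4.167, peanut butter 0.8889.
With no serving limits, spend the whole cost allowance on oats: $2.81 / $0.25 × 3.2 mg = 36.0 mg.

36.0 mg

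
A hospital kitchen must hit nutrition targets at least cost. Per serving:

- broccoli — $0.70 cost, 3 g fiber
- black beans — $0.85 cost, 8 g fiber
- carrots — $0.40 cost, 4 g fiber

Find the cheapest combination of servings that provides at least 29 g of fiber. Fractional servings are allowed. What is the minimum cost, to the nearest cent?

$2.90

Cost per g of fiber: carrots $0.1000, black beans $0.1062, broccoli $0.2333.
With no serving limits, use only carrots: 29 g / 4 g = 7.25 servings × $0.40 = $2.90.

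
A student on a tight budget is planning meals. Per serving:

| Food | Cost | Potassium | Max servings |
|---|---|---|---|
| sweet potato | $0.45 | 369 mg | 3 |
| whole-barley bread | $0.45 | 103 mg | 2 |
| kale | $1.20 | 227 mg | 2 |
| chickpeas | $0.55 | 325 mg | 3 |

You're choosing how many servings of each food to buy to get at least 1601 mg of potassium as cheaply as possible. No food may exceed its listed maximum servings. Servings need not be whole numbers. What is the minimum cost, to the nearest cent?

Cost per mg of potassium: sweet potato $0.0012, chickpeas $0.0017, whole-barley bread $0.0044, kale $0.0053.
Take 3 servings of sweet potato: +1107.0 mg potassium for $1.35 (total $1.35, still need 494.0 mg).
Take 1.52 servings of chickpeas: +494.0 mg potassium for $0.84 (total $2.19, still need 0.0 mg).
Greedy by cheapest-per-mg is optimal for a single linear constraint, so the minimum cost is $2.19.

$2.19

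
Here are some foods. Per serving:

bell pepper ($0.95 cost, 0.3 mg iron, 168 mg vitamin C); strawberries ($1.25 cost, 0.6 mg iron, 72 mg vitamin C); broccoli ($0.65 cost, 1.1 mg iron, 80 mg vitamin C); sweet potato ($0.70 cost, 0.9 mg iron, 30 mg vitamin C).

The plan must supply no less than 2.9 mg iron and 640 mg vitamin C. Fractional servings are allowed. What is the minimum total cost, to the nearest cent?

$3.98

Minimising a linear cost over {iron ≥ 2.9, vitamin C ≥ 640, servings ≥ 0} — the optimum is at a vertex, using one or two foods.
bell pepper only: max(2.9/0.3, 640/168) = 9.667 servings → $9.18.
strawberries only: max(2.9/0.6, 640/72) = 8.889 servings → $11.11.
broccoli only: max(2.9/1.1, 640/80) = 8 servings → $5.20.
sweet potato only: max(2.9/0.9, 640/30) = 21.33 servings → $14.93.
bell pepper + strawberries with both tight: 2.212 servings and 3.727 servings → $6.76.
bell pepper + broccoli with both tight: 2.935 servings and 1.836 servings → $3.98.
bell pepper + sweet potato with both tight: 3.439 servings and 2.076 servings → $4.72.
strawberries + broccoli with both targets exact would need a negative amount; discard.
strawberries + sweet potato: the both-tight solution has a negative serving — not a feasible corner.
broccoli + sweet potato: the both-tight solution has a negative serving — not a feasible corner.
Cheapest feasible corner: $3.98.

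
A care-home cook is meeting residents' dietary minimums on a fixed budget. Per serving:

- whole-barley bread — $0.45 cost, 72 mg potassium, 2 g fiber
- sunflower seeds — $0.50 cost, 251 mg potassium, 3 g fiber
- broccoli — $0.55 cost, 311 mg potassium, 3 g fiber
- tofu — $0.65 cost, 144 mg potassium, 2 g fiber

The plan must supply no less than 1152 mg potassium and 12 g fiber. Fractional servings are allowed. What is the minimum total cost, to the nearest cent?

$2.12

Two binding constraints pin down two serving amounts, so the optimal mix uses at most two foods. The candidates are each food alone (scaled to the tighter of potassium/fiber) and each pair with both constraints tight.
whole-barley bread only: max(1152/72, 12/2) = 16 servings → $7.20.
sunflower seeds only: max(1152/251, 12/3) = 4.59 servings → $2.29.
broccoli only: max(1152/311, 12/3) = 4 servings → $2.20.
tofu only: max(1152/144, 12/2) = 8 servings → $5.20.
whole-barley bread + sunflower seeds with both targets exact would need a negative amount; discard.
whole-barley bread + broccoli with both tight: 0.6798 servings and 3.547 servings → $2.26.
whole-barley bread + tofu: intersection lies outside the first quadrant.
sunflower seeds + broccoli with both tight: 1.533 servings and 2.467 servings → $2.12.
sunflower seeds + tofu: intersection lies outside the first quadrant.
broccoli + tofu with both tight: 3.032 servings and 1.453 servings → $2.61.
Cheapest feasible corner: $2.12.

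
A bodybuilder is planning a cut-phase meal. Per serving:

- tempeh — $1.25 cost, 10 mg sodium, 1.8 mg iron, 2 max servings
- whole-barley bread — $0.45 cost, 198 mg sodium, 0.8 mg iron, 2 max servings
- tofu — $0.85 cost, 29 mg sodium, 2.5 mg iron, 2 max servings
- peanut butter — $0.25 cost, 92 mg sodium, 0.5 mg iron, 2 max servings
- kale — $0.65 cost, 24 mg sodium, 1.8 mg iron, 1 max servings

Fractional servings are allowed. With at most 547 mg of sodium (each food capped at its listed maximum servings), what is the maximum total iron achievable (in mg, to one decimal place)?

12.5 mg

Iron per mg sodium: tempeh 0.18, tofu 0.08621, kale 0.075, peanut butter 0.005435, whole-barley bread 0.00404.
Take 2 servings of tempeh: uses 20 mg sodium, +3.6 mg iron (running total 3.6 mg).
Take 2 servings of tofu: uses 58 mg sodium, +5.0 mg iron (running total 8.6 mg).
Take 1 serving of kale: uses 24 mg sodium, +1.8 mg iron (running total 10.4 mg).
Take 2 servings of peanut butter: uses 184 mg sodium, +1.0 mg iron (running total 11.4 mg).
Take 1.318 servings of whole-barley bread: uses 261 mg sodium, +1.1 mg iron (running total 12.5 mg).
Greedy by best ratio exhausts the sodium allowance optimally: 12.5 mg.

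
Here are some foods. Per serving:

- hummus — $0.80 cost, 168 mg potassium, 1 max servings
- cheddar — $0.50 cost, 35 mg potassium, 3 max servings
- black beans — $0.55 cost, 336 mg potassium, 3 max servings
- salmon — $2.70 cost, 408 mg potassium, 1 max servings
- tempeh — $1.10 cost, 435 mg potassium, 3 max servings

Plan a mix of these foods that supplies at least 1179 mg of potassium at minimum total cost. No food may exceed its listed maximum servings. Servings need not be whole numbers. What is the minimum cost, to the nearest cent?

Cost per mg of potassium: black beans $0.0016, tempeh $0.0025, hummus $0.0048, salmon $0.0066, cheddar $0.0143.
Take 3 servings of black beans: +1008.0 mg potassium for $1.65 (total $1.65, still need 171.0 mg).
Take 0.3931 servings of tempeh: +171.0 mg potassium for $0.43 (total $2.08, still need 0.0 mg).
Filling from the cheapest source first is optimal under one linear minimum: $2.08.

$2.08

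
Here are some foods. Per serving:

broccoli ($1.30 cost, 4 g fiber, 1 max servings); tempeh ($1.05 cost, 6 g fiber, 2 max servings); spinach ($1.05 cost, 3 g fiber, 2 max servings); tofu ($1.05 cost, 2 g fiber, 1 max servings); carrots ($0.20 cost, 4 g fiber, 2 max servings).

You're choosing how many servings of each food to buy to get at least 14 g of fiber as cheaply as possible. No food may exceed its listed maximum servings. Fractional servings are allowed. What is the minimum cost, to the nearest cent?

Cost per g of fiber: carrots $0.0500, tempeh $0.1750, broccoli $0.3250, spinach $0.3500, tofu $0.5250.
Take 2 servings of carrots: +8.0 g fiber for $0.40 (total $0.40, still need 6.0 g).
Take 1 serving of tempeh: +6.0 g fiber for $1.05 (total $1.45, still need 0.0 g).
Filling from the cheapest source first is optimal under one linear minimum: $1.45.

$1.45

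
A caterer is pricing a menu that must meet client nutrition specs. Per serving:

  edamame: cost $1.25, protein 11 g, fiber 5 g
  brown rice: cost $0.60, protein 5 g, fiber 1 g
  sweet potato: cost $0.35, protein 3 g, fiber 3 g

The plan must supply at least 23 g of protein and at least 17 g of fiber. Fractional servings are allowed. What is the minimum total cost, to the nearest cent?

At the optimum either one food covers both requirements or two foods hit both targets exactly; no other combination can be cheaper.
edamame only: max(23/11, 17/5) = 3.4 servings → $4.25.
brown rice only: max(23/5, 17/1) = 17 servings → $10.20.
sweet potato only: max(23/3, 17/3) = 7.667 servings → $2.68.
edamame + brown rice: intersection lies outside the first quadrant.
edamame + sweet potato with both tight: 1 serving and 4 servings → $2.65.
brown rice + sweet potato with both tight: 1.5 servings and 5.167 servings → $2.71.
Cheapest feasible corner: $2.65.

$2.65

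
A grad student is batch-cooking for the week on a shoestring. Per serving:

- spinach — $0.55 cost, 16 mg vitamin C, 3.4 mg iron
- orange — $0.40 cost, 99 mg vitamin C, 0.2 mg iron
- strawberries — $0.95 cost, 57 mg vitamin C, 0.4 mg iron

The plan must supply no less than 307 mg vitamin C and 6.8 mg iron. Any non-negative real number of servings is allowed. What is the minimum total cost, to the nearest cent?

$2.13

This is a tiny linear program; its minimum lies at a vertex of the feasible set. List the vertices and price them.
spinach only: max(307/16, 6.8/3.4) = 19.19 servings → $10.55.
orange only: max(307/99, 6.8/0.2) = 34 servings → $13.60.
strawberries only: max(307/57, 6.8/0.4) = 17 servings → $16.15.
spinach + orange with both tight: 1.835 servings and 2.804 servings → $2.13.
spinach + strawberries with both tight: 1.413 servings and 4.989 servings → $5.52.
orange + strawberries with both targets exact would need a negative amount; discard.
Cheapest feasible corner: $2.13.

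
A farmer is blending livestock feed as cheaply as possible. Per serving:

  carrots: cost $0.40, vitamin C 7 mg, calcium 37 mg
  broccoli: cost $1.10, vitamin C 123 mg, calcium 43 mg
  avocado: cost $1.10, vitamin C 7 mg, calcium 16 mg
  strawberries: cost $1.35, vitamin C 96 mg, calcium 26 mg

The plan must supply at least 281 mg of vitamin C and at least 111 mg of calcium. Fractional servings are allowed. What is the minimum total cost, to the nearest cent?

This is a tiny linear program; its minimum lies at a vertex of the feasible set. List the vertices and price them.
carrots only: max(281/7, 111/37) = 40.14 servings → $16.06.
broccoli only: max(281/123, 111/43) = 2.581 servings → $2.84.
avocado only: max(281/7, 111/16) = 40.14 servings → $44.16.
strawberries only: max(281/96, 111/26) = 4.269 servings → $5.76.
carrots + broccoli with both tight: 0.3694 servings and 2.264 servings → $2.64.
carrots + avocado: the both-tight solution has a negative serving — not a feasible corner.
carrots + strawberries with both tight: 0.9941 servings and 2.855 servings → $4.25.
broccoli + avocado with both tight: 2.231 servings and 0.9418 servings → $3.49.
broccoli + strawberries: the both-tight solution has a negative serving — not a feasible corner.
avocado + strawberries with both tight: 2.474 servings and 2.747 servings → $6.43.
Cheapest feasible corner: $2.64.

$2.64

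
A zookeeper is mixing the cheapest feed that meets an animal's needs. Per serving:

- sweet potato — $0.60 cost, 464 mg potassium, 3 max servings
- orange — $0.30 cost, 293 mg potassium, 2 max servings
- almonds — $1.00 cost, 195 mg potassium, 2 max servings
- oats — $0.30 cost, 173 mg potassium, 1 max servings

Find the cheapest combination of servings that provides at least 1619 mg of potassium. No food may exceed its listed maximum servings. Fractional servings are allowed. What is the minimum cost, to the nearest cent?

$1.94

Cost per mg of potassium: orange $0.0010, sweet potato $0.0013, oats $0.0017, almonds $0.0051.
Take 2 servings of orange: +586.0 mg potassium for $0.60 (total $0.60, still need 1033.0 mg).
Take 2.226 servings of sweet potato: +1033.0 mg potassium for $1.34 (total $1.94, still need 0.0 mg).
Greedy by cheapest-per-mg is optimal for a single linear constraint, so the minimum cost is $1.94.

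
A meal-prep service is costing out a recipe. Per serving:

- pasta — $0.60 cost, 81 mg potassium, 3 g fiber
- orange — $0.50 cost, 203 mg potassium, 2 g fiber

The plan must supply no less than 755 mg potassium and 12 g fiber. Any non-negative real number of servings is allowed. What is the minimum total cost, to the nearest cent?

At the optimum either one food covers both requirements or two foods hit both targets exactly; no other combination can be cheaper.
pasta only: max(755/81, 12/3) = 9.321 servings → $5.59.
orange only: max(755/203, 12/2) = 6 servings → $3.00.
pasta + orange with both tight: 2.072 servings and 2.893 servings → $2.69.
The minimum over all feasible corners is $2.69.

$2.69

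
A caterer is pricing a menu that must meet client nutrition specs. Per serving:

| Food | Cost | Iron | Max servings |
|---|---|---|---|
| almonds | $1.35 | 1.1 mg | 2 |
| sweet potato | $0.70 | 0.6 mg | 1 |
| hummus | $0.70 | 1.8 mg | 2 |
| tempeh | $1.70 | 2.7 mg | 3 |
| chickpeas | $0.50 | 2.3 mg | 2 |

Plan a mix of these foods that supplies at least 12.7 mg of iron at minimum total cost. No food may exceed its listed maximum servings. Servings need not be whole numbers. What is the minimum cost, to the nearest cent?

$5.23

Cost per mg of iron: chickpeas $0.2174, hummus $0.3889, tempeh $0.6296, sweet potato $1.1667, almonds $1.2273.
Take 2 servings of chickpeas: +4.6 mg iron for $1.00 (total $1.00, still need 8.1 mg).
Take 2 servings of hummus: +3.6 mg iron for $1.40 (total $2.40, still need 4.5 mg).
Take 1.667 servings of tempeh: +4.5 mg iron for $2.83 (total $5.23, still need 0.0 mg).
Greedy by cheapest-per-mg is optimal for a single linear constraint, so the minimum cost is $5.23.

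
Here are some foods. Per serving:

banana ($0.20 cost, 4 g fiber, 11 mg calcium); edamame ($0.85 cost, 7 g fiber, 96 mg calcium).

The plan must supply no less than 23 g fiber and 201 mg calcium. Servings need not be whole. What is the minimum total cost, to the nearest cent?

$2.05

This is a tiny linear program; its minimum lies at a vertex of the feasible set. List the vertices and price them.
banana only: max(23/4, 201/11) = 18.27 servings → $3.65.
edamame only: max(23/7, 201/96) = 3.286 servings → $2.79.
banana + edamame with both tight: 2.609 servings and 1.795 servings → $2.05.
Cheapest feasible corner: $2.05.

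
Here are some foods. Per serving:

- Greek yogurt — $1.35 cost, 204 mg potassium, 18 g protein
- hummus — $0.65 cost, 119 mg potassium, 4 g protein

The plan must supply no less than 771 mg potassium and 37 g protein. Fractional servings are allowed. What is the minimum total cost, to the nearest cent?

$4.45

At the optimum either one food covers both requirements or two foods hit both targets exactly; no other combination can be cheaper.
Greek yogurt only: max(771/204, 37/18) = 3.779 servings → $5.10.
hummus only: max(771/119, 37/4) = 9.25 servings → $6.01.
Greek yogurt + hummus with both tight: 0.9947 servings and 4.774 servings → $4.45.
The minimum over all feasible corners is $4.45.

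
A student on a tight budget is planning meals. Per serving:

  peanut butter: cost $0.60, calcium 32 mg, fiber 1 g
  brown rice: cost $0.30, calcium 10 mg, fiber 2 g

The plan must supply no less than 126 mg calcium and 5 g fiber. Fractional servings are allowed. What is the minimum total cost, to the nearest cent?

An LP optimum is at a vertex; with two nutrient constraints at most two foods are used. Check each candidate.
peanut butter only: max(126/32, 5/1) = 5 servings → $3.00.
brown rice only: max(126/10, 5/2) = 12.6 servings → $3.78.
peanut butter + brown rice with both tight: 3.741 servings and 0.6296 servings → $2.43.
So the least-cost plan costs $2.43.

$2.43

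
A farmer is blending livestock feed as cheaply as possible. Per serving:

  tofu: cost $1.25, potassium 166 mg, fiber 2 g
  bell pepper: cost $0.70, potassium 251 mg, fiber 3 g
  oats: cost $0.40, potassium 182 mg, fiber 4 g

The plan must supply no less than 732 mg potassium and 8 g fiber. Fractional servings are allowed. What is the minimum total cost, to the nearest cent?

$1.61

The cheapest plan sits at a corner of the feasible region — with two constraints it uses at most two foods.
tofu only: max(732/166, 8/2) = 4.41 servings → $5.51.
bell pepper only: max(732/251, 8/3) = 2.916 servings → $2.04.
oats only: max(732/182, 8/4) = 4.022 servings → $1.61.
tofu + bell pepper: intersection lies outside the first quadrant.
tofu + oats: the both-tight solution has a negative serving — not a feasible corner.
bell pepper + oats: the both-tight solution has a negative serving — not a feasible corner.
The minimum over all feasible corners is $1.61.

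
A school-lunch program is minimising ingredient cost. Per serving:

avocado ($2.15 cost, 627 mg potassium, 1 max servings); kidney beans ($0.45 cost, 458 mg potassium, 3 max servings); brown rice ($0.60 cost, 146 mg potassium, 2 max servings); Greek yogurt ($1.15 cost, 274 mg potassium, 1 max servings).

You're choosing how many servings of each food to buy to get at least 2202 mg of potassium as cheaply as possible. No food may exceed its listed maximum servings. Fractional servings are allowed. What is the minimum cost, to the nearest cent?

Cost per mg of potassium: kidney beans $0.0010, avocado $0.0034, brown rice $0.0041, Greek yogurt $0.0042.
Take 3 servings of kidney beans: +1374.0 mg potassium for $1.35 (total $1.35, still need 828.0 mg).
Take 1 serving of avocado: +627.0 mg potassium for $2.15 (total $3.50, still need 201.0 mg).
Take 1.377 servings of brown rice: +201.0 mg potassium for $0.83 (total $4.33, still need 0.0 mg).
Filling from the cheapest source first is optimal under one linear minimum: $4.33.

$4.33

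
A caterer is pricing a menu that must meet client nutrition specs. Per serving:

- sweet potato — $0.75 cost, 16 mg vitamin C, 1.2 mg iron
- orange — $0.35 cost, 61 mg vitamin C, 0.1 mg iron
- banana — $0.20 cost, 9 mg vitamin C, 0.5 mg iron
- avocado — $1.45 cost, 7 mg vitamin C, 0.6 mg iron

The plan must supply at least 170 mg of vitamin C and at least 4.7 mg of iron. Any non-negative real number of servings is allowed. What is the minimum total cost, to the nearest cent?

$2.33

sweet potato only: max(170/16, 4.7/1.2) = 10.62 servings → $7.97.
orange only: max(170/61, 4.7/0.1) = 47 servings → $16.45.
banana only: max(170/9, 4.7/0.5) = 18.89 servings → $3.78.
avocado only: max(170/7, 4.7/0.6) = 24.29 servings → $35.21.
sweet potato + orange with both tight: 3.767 servings and 1.799 servings → $3.45.
sweet potato + banana: intersection lies outside the first quadrant.
sweet potato + avocado with both targets exact would need a negative amount; discard.
orange + banana with both tight: 1.443 servings and 9.111 servings → $2.33.
orange + avocado with both tight: 1.925 servings and 7.513 servings → $11.57.
banana + avocado with both targets exact would need a negative amount; discard.
The minimum over all feasible corners is $2.33.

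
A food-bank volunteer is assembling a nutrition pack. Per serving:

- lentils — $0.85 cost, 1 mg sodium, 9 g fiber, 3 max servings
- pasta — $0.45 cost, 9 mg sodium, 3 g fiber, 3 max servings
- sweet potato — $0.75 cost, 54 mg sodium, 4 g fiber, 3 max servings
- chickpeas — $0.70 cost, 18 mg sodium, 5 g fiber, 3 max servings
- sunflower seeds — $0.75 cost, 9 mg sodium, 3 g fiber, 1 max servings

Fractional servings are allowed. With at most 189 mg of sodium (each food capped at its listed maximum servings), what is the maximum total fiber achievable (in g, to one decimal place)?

61.1 g

Fiber per mg sodium: lentils 9, pasta 0.3333, sunflower seeds 0.3333, chickpeas 0.2778, sweet potato 0.07407.
Take 3 servings of lentils: uses 3 mg sodium, +27.0 g fiber (running total 27.0 g).
Take 3 servings of pasta: uses 27 mg sodium, +9.0 g fiber (running total 36.0 g).
Take 1 serving of sunflower seeds: uses 9 mg sodium, +3.0 g fiber (running total 39.0 g).
Take 3 servings of chickpeas: uses 54 mg sodium, +15.0 g fiber (running total 54.0 g).
Take 1.778 servings of sweet potato: uses 96 mg sodium, +7.1 g fiber (running total 61.1 g).
Greedy by best ratio exhausts the sodium allowance optimally: 61.1 g.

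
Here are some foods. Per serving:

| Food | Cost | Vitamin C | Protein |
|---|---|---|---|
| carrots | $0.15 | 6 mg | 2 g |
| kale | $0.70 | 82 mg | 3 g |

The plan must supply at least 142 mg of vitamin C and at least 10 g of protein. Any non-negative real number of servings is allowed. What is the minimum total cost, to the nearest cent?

The cheapest plan sits at a corner of the feasible region — with two constraints it uses at most two foods.
carrots only: max(142/6, 10/2) = 23.67 servings → $3.55.
kale only: max(142/82, 10/3) = 3.333 servings → $2.33.
carrots + kale with both tight: 2.699 servings and 1.534 servings → $1.48.
Cheapest feasible corner: $1.48.

$1.48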